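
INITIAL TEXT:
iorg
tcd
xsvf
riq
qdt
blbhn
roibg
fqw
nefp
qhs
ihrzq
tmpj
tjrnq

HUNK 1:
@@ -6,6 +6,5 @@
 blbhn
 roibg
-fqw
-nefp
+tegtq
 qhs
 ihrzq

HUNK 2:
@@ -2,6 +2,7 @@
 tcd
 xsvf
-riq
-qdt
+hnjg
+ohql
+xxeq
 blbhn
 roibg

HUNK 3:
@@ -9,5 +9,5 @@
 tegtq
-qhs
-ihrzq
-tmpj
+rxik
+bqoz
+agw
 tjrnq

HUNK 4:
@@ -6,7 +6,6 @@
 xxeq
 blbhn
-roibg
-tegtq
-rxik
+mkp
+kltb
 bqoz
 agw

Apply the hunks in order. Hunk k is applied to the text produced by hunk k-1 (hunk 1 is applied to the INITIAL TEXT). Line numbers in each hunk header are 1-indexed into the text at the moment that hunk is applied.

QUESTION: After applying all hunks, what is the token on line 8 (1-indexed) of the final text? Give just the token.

Hunk 1: at line 6 remove [fqw,nefp] add [tegtq] -> 12 lines: iorg tcd xsvf riq qdt blbhn roibg tegtq qhs ihrzq tmpj tjrnq
Hunk 2: at line 2 remove [riq,qdt] add [hnjg,ohql,xxeq] -> 13 lines: iorg tcd xsvf hnjg ohql xxeq blbhn roibg tegtq qhs ihrzq tmpj tjrnq
Hunk 3: at line 9 remove [qhs,ihrzq,tmpj] add [rxik,bqoz,agw] -> 13 lines: iorg tcd xsvf hnjg ohql xxeq blbhn roibg tegtq rxik bqoz agw tjrnq
Hunk 4: at line 6 remove [roibg,tegtq,rxik] add [mkp,kltb] -> 12 lines: iorg tcd xsvf hnjg ohql xxeq blbhn mkp kltb bqoz agw tjrnq
Final line 8: mkp

Answer: mkp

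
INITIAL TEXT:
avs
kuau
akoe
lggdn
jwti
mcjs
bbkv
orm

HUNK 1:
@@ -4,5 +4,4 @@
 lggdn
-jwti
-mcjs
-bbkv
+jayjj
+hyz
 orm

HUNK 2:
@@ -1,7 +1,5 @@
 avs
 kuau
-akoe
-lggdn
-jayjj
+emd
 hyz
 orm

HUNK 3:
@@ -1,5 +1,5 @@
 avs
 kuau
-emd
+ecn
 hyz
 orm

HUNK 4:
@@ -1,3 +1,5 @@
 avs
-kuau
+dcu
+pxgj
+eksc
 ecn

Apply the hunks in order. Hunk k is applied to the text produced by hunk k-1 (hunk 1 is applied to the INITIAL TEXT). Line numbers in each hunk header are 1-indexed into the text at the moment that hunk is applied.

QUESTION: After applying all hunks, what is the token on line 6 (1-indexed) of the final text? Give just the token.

Hunk 1: at line 4 remove [jwti,mcjs,bbkv] add [jayjj,hyz] -> 7 lines: avs kuau akoe lggdn jayjj hyz orm
Hunk 2: at line 1 remove [akoe,lggdn,jayjj] add [emd] -> 5 lines: avs kuau emd hyz orm
Hunk 3: at line 1 remove [emd] add [ecn] -> 5 lines: avs kuau ecn hyz orm
Hunk 4: at line 1 remove [kuau] add [dcu,pxgj,eksc] -> 7 lines: avs dcu pxgj eksc ecn hyz orm
Final line 6: hyz

Answer: hyz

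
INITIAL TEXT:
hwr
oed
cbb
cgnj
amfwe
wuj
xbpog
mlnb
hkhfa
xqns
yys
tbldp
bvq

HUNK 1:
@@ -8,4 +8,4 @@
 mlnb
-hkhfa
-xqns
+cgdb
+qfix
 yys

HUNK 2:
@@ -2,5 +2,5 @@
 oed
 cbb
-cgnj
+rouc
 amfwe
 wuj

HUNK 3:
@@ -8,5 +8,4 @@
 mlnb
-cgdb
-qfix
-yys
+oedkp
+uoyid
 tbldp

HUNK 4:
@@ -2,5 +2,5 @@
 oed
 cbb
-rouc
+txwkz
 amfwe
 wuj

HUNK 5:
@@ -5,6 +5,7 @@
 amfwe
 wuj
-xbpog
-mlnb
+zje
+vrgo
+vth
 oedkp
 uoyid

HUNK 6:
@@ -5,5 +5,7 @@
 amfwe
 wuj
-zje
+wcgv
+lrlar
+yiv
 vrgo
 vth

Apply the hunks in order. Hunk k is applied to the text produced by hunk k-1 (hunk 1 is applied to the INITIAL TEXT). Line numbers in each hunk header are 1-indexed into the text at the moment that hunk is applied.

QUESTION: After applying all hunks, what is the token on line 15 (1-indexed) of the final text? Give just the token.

Answer: bvq

Derivation:
Hunk 1: at line 8 remove [hkhfa,xqns] add [cgdb,qfix] -> 13 lines: hwr oed cbb cgnj amfwe wuj xbpog mlnb cgdb qfix yys tbldp bvq
Hunk 2: at line 2 remove [cgnj] add [rouc] -> 13 lines: hwr oed cbb rouc amfwe wuj xbpog mlnb cgdb qfix yys tbldp bvq
Hunk 3: at line 8 remove [cgdb,qfix,yys] add [oedkp,uoyid] -> 12 lines: hwr oed cbb rouc amfwe wuj xbpog mlnb oedkp uoyid tbldp bvq
Hunk 4: at line 2 remove [rouc] add [txwkz] -> 12 lines: hwr oed cbb txwkz amfwe wuj xbpog mlnb oedkp uoyid tbldp bvq
Hunk 5: at line 5 remove [xbpog,mlnb] add [zje,vrgo,vth] -> 13 lines: hwr oed cbb txwkz amfwe wuj zje vrgo vth oedkp uoyid tbldp bvq
Hunk 6: at line 5 remove [zje] add [wcgv,lrlar,yiv] -> 15 lines: hwr oed cbb txwkz amfwe wuj wcgv lrlar yiv vrgo vth oedkp uoyid tbldp bvq
Final line 15: bvq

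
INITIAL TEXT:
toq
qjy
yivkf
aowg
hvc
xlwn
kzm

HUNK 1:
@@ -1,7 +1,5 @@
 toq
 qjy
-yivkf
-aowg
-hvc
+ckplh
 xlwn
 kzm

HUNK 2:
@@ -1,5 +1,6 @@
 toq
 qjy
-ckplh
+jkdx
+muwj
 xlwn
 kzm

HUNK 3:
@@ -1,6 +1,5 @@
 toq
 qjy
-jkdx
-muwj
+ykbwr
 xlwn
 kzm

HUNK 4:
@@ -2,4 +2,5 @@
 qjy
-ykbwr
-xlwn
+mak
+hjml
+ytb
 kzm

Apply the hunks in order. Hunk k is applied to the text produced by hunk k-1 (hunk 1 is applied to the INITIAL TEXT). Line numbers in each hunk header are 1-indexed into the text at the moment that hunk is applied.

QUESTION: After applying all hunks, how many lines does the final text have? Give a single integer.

Hunk 1: at line 1 remove [yivkf,aowg,hvc] add [ckplh] -> 5 lines: toq qjy ckplh xlwn kzm
Hunk 2: at line 1 remove [ckplh] add [jkdx,muwj] -> 6 lines: toq qjy jkdx muwj xlwn kzm
Hunk 3: at line 1 remove [jkdx,muwj] add [ykbwr] -> 5 lines: toq qjy ykbwr xlwn kzm
Hunk 4: at line 2 remove [ykbwr,xlwn] add [mak,hjml,ytb] -> 6 lines: toq qjy mak hjml ytb kzm
Final line count: 6

Answer: 6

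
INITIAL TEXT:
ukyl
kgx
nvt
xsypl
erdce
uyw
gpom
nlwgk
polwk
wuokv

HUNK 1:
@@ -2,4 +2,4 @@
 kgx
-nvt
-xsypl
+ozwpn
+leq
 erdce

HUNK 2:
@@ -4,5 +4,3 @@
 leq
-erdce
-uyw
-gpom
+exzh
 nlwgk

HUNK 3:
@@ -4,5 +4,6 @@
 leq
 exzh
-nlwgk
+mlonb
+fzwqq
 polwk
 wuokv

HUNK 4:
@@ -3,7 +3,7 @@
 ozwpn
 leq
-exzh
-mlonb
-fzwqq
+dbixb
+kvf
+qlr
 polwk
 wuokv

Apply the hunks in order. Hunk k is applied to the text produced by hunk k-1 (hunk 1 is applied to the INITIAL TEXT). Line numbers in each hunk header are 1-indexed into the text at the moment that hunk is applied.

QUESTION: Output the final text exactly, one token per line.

Answer: ukyl
kgx
ozwpn
leq
dbixb
kvf
qlr
polwk
wuokv

Derivation:
Hunk 1: at line 2 remove [nvt,xsypl] add [ozwpn,leq] -> 10 lines: ukyl kgx ozwpn leq erdce uyw gpom nlwgk polwk wuokv
Hunk 2: at line 4 remove [erdce,uyw,gpom] add [exzh] -> 8 lines: ukyl kgx ozwpn leq exzh nlwgk polwk wuokv
Hunk 3: at line 4 remove [nlwgk] add [mlonb,fzwqq] -> 9 lines: ukyl kgx ozwpn leq exzh mlonb fzwqq polwk wuokv
Hunk 4: at line 3 remove [exzh,mlonb,fzwqq] add [dbixb,kvf,qlr] -> 9 lines: ukyl kgx ozwpn leq dbixb kvf qlr polwk wuokv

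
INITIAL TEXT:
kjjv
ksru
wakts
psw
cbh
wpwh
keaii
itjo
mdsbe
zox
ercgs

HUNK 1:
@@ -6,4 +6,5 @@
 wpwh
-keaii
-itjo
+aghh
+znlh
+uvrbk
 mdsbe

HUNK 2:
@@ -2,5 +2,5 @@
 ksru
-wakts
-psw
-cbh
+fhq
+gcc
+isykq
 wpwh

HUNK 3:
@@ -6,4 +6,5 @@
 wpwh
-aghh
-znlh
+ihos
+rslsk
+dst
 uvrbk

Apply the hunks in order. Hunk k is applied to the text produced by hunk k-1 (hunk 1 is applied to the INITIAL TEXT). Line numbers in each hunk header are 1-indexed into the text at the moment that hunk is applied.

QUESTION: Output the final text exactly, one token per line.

Answer: kjjv
ksru
fhq
gcc
isykq
wpwh
ihos
rslsk
dst
uvrbk
mdsbe
zox
ercgs

Derivation:
Hunk 1: at line 6 remove [keaii,itjo] add [aghh,znlh,uvrbk] -> 12 lines: kjjv ksru wakts psw cbh wpwh aghh znlh uvrbk mdsbe zox ercgs
Hunk 2: at line 2 remove [wakts,psw,cbh] add [fhq,gcc,isykq] -> 12 lines: kjjv ksru fhq gcc isykq wpwh aghh znlh uvrbk mdsbe zox ercgs
Hunk 3: at line 6 remove [aghh,znlh] add [ihos,rslsk,dst] -> 13 lines: kjjv ksru fhq gcc isykq wpwh ihos rslsk dst uvrbk mdsbe zox ercgs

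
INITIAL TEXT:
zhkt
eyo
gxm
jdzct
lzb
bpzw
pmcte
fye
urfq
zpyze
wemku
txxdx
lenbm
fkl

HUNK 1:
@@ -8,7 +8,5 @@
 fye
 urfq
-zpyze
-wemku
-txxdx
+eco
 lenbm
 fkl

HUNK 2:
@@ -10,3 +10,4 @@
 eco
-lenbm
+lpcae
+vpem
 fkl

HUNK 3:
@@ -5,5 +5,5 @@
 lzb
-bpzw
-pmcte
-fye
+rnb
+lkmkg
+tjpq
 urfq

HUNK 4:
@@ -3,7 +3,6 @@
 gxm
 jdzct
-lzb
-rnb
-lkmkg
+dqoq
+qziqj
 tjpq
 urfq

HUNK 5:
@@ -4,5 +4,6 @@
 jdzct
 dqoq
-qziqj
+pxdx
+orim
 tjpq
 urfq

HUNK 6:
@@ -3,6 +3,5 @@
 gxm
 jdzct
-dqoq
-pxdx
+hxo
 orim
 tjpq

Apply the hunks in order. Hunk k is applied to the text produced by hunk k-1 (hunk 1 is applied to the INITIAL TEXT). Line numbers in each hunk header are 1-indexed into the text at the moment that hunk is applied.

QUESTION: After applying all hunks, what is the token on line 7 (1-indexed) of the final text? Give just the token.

Hunk 1: at line 8 remove [zpyze,wemku,txxdx] add [eco] -> 12 lines: zhkt eyo gxm jdzct lzb bpzw pmcte fye urfq eco lenbm fkl
Hunk 2: at line 10 remove [lenbm] add [lpcae,vpem] -> 13 lines: zhkt eyo gxm jdzct lzb bpzw pmcte fye urfq eco lpcae vpem fkl
Hunk 3: at line 5 remove [bpzw,pmcte,fye] add [rnb,lkmkg,tjpq] -> 13 lines: zhkt eyo gxm jdzct lzb rnb lkmkg tjpq urfq eco lpcae vpem fkl
Hunk 4: at line 3 remove [lzb,rnb,lkmkg] add [dqoq,qziqj] -> 12 lines: zhkt eyo gxm jdzct dqoq qziqj tjpq urfq eco lpcae vpem fkl
Hunk 5: at line 4 remove [qziqj] add [pxdx,orim] -> 13 lines: zhkt eyo gxm jdzct dqoq pxdx orim tjpq urfq eco lpcae vpem fkl
Hunk 6: at line 3 remove [dqoq,pxdx] add [hxo] -> 12 lines: zhkt eyo gxm jdzct hxo orim tjpq urfq eco lpcae vpem fkl
Final line 7: tjpq

Answer: tjpq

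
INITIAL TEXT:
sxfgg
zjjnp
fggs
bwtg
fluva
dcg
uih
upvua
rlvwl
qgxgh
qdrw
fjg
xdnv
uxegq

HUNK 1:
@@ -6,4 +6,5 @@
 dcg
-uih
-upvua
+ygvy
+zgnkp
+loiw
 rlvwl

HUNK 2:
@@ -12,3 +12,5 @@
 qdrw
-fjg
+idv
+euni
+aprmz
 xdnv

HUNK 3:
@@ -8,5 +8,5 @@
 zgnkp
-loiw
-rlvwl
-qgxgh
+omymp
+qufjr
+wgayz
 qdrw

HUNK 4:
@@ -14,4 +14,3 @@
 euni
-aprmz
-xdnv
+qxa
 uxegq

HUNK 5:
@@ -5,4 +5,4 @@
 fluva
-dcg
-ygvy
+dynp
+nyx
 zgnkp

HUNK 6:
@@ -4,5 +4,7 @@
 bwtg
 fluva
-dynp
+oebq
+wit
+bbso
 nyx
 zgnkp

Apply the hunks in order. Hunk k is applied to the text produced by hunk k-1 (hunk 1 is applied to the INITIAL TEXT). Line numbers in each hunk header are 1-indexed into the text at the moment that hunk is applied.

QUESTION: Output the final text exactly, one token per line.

Hunk 1: at line 6 remove [uih,upvua] add [ygvy,zgnkp,loiw] -> 15 lines: sxfgg zjjnp fggs bwtg fluva dcg ygvy zgnkp loiw rlvwl qgxgh qdrw fjg xdnv uxegq
Hunk 2: at line 12 remove [fjg] add [idv,euni,aprmz] -> 17 lines: sxfgg zjjnp fggs bwtg fluva dcg ygvy zgnkp loiw rlvwl qgxgh qdrw idv euni aprmz xdnv uxegq
Hunk 3: at line 8 remove [loiw,rlvwl,qgxgh] add [omymp,qufjr,wgayz] -> 17 lines: sxfgg zjjnp fggs bwtg fluva dcg ygvy zgnkp omymp qufjr wgayz qdrw idv euni aprmz xdnv uxegq
Hunk 4: at line 14 remove [aprmz,xdnv] add [qxa] -> 16 lines: sxfgg zjjnp fggs bwtg fluva dcg ygvy zgnkp omymp qufjr wgayz qdrw idv euni qxa uxegq
Hunk 5: at line 5 remove [dcg,ygvy] add [dynp,nyx] -> 16 lines: sxfgg zjjnp fggs bwtg fluva dynp nyx zgnkp omymp qufjr wgayz qdrw idv euni qxa uxegq
Hunk 6: at line 4 remove [dynp] add [oebq,wit,bbso] -> 18 lines: sxfgg zjjnp fggs bwtg fluva oebq wit bbso nyx zgnkp omymp qufjr wgayz qdrw idv euni qxa uxegq

Answer: sxfgg
zjjnp
fggs
bwtg
fluva
oebq
wit
bbso
nyx
zgnkp
omymp
qufjr
wgayz
qdrw
idv
euni
qxa
uxegq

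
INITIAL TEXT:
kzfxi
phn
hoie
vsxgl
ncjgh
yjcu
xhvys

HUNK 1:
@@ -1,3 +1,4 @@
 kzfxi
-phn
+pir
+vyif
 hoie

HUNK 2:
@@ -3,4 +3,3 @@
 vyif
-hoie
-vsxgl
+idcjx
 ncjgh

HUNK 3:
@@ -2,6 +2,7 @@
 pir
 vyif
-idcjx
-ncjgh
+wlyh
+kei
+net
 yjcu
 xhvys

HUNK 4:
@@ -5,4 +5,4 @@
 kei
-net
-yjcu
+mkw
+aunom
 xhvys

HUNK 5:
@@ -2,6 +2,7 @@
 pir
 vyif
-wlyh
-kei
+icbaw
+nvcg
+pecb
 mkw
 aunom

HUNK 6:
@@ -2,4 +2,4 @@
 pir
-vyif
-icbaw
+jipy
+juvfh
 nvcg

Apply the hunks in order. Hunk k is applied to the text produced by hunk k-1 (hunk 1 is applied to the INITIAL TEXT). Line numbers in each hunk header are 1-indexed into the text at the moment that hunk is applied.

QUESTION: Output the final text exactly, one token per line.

Answer: kzfxi
pir
jipy
juvfh
nvcg
pecb
mkw
aunom
xhvys

Derivation:
Hunk 1: at line 1 remove [phn] add [pir,vyif] -> 8 lines: kzfxi pir vyif hoie vsxgl ncjgh yjcu xhvys
Hunk 2: at line 3 remove [hoie,vsxgl] add [idcjx] -> 7 lines: kzfxi pir vyif idcjx ncjgh yjcu xhvys
Hunk 3: at line 2 remove [idcjx,ncjgh] add [wlyh,kei,net] -> 8 lines: kzfxi pir vyif wlyh kei net yjcu xhvys
Hunk 4: at line 5 remove [net,yjcu] add [mkw,aunom] -> 8 lines: kzfxi pir vyif wlyh kei mkw aunom xhvys
Hunk 5: at line 2 remove [wlyh,kei] add [icbaw,nvcg,pecb] -> 9 lines: kzfxi pir vyif icbaw nvcg pecb mkw aunom xhvys
Hunk 6: at line 2 remove [vyif,icbaw] add [jipy,juvfh] -> 9 lines: kzfxi pir jipy juvfh nvcg pecb mkw aunom xhvys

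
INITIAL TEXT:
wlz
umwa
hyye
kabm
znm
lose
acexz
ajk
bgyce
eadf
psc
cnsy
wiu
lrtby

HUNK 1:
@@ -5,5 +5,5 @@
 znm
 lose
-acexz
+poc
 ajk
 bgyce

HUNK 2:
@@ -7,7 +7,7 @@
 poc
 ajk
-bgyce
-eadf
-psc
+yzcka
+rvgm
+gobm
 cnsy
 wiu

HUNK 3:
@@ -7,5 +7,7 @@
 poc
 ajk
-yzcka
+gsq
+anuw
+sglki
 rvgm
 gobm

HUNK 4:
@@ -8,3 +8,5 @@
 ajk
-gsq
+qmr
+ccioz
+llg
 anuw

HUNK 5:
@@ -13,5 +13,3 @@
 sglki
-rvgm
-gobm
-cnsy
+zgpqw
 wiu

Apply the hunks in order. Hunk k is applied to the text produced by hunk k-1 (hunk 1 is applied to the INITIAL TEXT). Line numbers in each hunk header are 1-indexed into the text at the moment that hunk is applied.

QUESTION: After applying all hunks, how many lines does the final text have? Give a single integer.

Hunk 1: at line 5 remove [acexz] add [poc] -> 14 lines: wlz umwa hyye kabm znm lose poc ajk bgyce eadf psc cnsy wiu lrtby
Hunk 2: at line 7 remove [bgyce,eadf,psc] add [yzcka,rvgm,gobm] -> 14 lines: wlz umwa hyye kabm znm lose poc ajk yzcka rvgm gobm cnsy wiu lrtby
Hunk 3: at line 7 remove [yzcka] add [gsq,anuw,sglki] -> 16 lines: wlz umwa hyye kabm znm lose poc ajk gsq anuw sglki rvgm gobm cnsy wiu lrtby
Hunk 4: at line 8 remove [gsq] add [qmr,ccioz,llg] -> 18 lines: wlz umwa hyye kabm znm lose poc ajk qmr ccioz llg anuw sglki rvgm gobm cnsy wiu lrtby
Hunk 5: at line 13 remove [rvgm,gobm,cnsy] add [zgpqw] -> 16 lines: wlz umwa hyye kabm znm lose poc ajk qmr ccioz llg anuw sglki zgpqw wiu lrtby
Final line count: 16

Answer: 16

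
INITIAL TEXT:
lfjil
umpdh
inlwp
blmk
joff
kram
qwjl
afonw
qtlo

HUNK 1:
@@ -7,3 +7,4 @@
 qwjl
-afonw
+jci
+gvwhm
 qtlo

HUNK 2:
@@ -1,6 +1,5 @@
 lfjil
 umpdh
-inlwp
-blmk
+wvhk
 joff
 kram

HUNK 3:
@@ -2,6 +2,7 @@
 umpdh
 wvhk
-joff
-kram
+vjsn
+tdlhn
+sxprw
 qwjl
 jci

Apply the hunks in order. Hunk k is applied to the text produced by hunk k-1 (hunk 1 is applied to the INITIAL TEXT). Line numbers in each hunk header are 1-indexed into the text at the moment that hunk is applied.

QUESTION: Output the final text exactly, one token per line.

Answer: lfjil
umpdh
wvhk
vjsn
tdlhn
sxprw
qwjl
jci
gvwhm
qtlo

Derivation:
Hunk 1: at line 7 remove [afonw] add [jci,gvwhm] -> 10 lines: lfjil umpdh inlwp blmk joff kram qwjl jci gvwhm qtlo
Hunk 2: at line 1 remove [inlwp,blmk] add [wvhk] -> 9 lines: lfjil umpdh wvhk joff kram qwjl jci gvwhm qtlo
Hunk 3: at line 2 remove [joff,kram] add [vjsn,tdlhn,sxprw] -> 10 lines: lfjil umpdh wvhk vjsn tdlhn sxprw qwjl jci gvwhm qtlo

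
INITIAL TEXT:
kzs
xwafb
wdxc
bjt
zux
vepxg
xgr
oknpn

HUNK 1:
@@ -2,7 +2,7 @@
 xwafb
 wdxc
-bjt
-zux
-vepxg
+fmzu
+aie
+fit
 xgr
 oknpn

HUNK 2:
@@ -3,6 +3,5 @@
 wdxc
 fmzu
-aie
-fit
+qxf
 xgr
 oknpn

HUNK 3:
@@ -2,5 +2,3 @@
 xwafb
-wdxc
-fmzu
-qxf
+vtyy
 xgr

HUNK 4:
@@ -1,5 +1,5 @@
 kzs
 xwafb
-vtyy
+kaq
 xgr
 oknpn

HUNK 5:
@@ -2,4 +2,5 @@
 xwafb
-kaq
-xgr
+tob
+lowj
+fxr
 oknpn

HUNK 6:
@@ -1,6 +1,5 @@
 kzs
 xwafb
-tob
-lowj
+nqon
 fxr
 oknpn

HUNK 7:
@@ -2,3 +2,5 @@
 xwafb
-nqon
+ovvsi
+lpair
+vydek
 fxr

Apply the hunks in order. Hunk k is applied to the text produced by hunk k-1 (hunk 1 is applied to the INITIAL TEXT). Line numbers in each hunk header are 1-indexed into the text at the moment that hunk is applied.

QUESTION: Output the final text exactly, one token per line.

Answer: kzs
xwafb
ovvsi
lpair
vydek
fxr
oknpn

Derivation:
Hunk 1: at line 2 remove [bjt,zux,vepxg] add [fmzu,aie,fit] -> 8 lines: kzs xwafb wdxc fmzu aie fit xgr oknpn
Hunk 2: at line 3 remove [aie,fit] add [qxf] -> 7 lines: kzs xwafb wdxc fmzu qxf xgr oknpn
Hunk 3: at line 2 remove [wdxc,fmzu,qxf] add [vtyy] -> 5 lines: kzs xwafb vtyy xgr oknpn
Hunk 4: at line 1 remove [vtyy] add [kaq] -> 5 lines: kzs xwafb kaq xgr oknpn
Hunk 5: at line 2 remove [kaq,xgr] add [tob,lowj,fxr] -> 6 lines: kzs xwafb tob lowj fxr oknpn
Hunk 6: at line 1 remove [tob,lowj] add [nqon] -> 5 lines: kzs xwafb nqon fxr oknpn
Hunk 7: at line 2 remove [nqon] add [ovvsi,lpair,vydek] -> 7 lines: kzs xwafb ovvsi lpair vydek fxr oknpn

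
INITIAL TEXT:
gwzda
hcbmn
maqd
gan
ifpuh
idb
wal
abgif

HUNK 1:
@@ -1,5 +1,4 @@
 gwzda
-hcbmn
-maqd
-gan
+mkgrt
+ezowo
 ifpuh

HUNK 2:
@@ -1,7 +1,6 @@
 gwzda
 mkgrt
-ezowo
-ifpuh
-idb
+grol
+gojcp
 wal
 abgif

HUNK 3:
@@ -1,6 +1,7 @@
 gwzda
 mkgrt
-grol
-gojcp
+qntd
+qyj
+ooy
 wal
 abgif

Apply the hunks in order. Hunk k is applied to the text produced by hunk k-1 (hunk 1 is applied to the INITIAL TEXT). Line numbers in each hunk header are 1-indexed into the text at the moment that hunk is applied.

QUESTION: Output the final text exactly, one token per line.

Answer: gwzda
mkgrt
qntd
qyj
ooy
wal
abgif

Derivation:
Hunk 1: at line 1 remove [hcbmn,maqd,gan] add [mkgrt,ezowo] -> 7 lines: gwzda mkgrt ezowo ifpuh idb wal abgif
Hunk 2: at line 1 remove [ezowo,ifpuh,idb] add [grol,gojcp] -> 6 lines: gwzda mkgrt grol gojcp wal abgif
Hunk 3: at line 1 remove [grol,gojcp] add [qntd,qyj,ooy] -> 7 lines: gwzda mkgrt qntd qyj ooy wal abgif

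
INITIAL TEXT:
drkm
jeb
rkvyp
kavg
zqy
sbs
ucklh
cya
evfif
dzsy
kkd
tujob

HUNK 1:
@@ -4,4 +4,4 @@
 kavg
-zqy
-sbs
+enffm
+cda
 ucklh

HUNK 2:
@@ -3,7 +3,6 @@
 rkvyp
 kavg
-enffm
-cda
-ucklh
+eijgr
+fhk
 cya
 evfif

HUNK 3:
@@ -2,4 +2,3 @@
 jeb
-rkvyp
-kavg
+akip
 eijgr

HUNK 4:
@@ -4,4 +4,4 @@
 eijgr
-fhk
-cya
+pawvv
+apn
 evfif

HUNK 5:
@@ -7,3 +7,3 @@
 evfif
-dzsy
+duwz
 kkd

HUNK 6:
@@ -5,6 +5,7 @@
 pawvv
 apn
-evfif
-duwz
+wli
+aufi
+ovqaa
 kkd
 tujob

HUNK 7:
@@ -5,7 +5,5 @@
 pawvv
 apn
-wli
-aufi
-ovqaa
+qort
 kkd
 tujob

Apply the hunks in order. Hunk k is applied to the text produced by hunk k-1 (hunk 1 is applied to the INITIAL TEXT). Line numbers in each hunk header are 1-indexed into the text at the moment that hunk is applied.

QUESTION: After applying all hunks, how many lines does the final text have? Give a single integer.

Answer: 9

Derivation:
Hunk 1: at line 4 remove [zqy,sbs] add [enffm,cda] -> 12 lines: drkm jeb rkvyp kavg enffm cda ucklh cya evfif dzsy kkd tujob
Hunk 2: at line 3 remove [enffm,cda,ucklh] add [eijgr,fhk] -> 11 lines: drkm jeb rkvyp kavg eijgr fhk cya evfif dzsy kkd tujob
Hunk 3: at line 2 remove [rkvyp,kavg] add [akip] -> 10 lines: drkm jeb akip eijgr fhk cya evfif dzsy kkd tujob
Hunk 4: at line 4 remove [fhk,cya] add [pawvv,apn] -> 10 lines: drkm jeb akip eijgr pawvv apn evfif dzsy kkd tujob
Hunk 5: at line 7 remove [dzsy] add [duwz] -> 10 lines: drkm jeb akip eijgr pawvv apn evfif duwz kkd tujob
Hunk 6: at line 5 remove [evfif,duwz] add [wli,aufi,ovqaa] -> 11 lines: drkm jeb akip eijgr pawvv apn wli aufi ovqaa kkd tujob
Hunk 7: at line 5 remove [wli,aufi,ovqaa] add [qort] -> 9 lines: drkm jeb akip eijgr pawvv apn qort kkd tujob
Final line count: 9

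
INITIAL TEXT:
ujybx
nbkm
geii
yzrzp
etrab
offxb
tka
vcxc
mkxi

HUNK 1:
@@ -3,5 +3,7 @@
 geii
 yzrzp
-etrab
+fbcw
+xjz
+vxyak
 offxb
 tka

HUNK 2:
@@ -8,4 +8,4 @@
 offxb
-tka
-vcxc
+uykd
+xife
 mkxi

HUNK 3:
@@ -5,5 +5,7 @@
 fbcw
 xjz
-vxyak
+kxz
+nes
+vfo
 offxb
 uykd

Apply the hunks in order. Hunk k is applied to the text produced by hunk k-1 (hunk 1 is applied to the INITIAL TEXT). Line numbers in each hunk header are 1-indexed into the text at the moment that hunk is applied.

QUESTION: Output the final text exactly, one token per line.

Answer: ujybx
nbkm
geii
yzrzp
fbcw
xjz
kxz
nes
vfo
offxb
uykd
xife
mkxi

Derivation:
Hunk 1: at line 3 remove [etrab] add [fbcw,xjz,vxyak] -> 11 lines: ujybx nbkm geii yzrzp fbcw xjz vxyak offxb tka vcxc mkxi
Hunk 2: at line 8 remove [tka,vcxc] add [uykd,xife] -> 11 lines: ujybx nbkm geii yzrzp fbcw xjz vxyak offxb uykd xife mkxi
Hunk 3: at line 5 remove [vxyak] add [kxz,nes,vfo] -> 13 lines: ujybx nbkm geii yzrzp fbcw xjz kxz nes vfo offxb uykd xife mkxi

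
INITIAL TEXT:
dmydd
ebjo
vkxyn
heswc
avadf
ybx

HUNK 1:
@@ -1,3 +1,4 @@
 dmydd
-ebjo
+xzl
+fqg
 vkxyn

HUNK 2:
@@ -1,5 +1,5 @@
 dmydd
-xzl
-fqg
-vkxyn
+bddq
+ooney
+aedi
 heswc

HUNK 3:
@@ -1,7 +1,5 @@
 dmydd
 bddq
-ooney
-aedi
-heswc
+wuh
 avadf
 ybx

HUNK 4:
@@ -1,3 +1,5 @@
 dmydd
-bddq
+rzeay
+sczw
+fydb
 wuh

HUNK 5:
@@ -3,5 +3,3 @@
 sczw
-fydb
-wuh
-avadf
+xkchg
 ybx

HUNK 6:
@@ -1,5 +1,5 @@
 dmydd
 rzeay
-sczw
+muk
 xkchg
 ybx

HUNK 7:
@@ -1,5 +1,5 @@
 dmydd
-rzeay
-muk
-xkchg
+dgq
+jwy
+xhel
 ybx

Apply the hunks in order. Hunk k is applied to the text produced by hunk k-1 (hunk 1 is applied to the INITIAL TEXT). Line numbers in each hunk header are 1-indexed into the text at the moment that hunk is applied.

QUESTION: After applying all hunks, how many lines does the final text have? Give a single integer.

Answer: 5

Derivation:
Hunk 1: at line 1 remove [ebjo] add [xzl,fqg] -> 7 lines: dmydd xzl fqg vkxyn heswc avadf ybx
Hunk 2: at line 1 remove [xzl,fqg,vkxyn] add [bddq,ooney,aedi] -> 7 lines: dmydd bddq ooney aedi heswc avadf ybx
Hunk 3: at line 1 remove [ooney,aedi,heswc] add [wuh] -> 5 lines: dmydd bddq wuh avadf ybx
Hunk 4: at line 1 remove [bddq] add [rzeay,sczw,fydb] -> 7 lines: dmydd rzeay sczw fydb wuh avadf ybx
Hunk 5: at line 3 remove [fydb,wuh,avadf] add [xkchg] -> 5 lines: dmydd rzeay sczw xkchg ybx
Hunk 6: at line 1 remove [sczw] add [muk] -> 5 lines: dmydd rzeay muk xkchg ybx
Hunk 7: at line 1 remove [rzeay,muk,xkchg] add [dgq,jwy,xhel] -> 5 lines: dmydd dgq jwy xhel ybx
Final line count: 5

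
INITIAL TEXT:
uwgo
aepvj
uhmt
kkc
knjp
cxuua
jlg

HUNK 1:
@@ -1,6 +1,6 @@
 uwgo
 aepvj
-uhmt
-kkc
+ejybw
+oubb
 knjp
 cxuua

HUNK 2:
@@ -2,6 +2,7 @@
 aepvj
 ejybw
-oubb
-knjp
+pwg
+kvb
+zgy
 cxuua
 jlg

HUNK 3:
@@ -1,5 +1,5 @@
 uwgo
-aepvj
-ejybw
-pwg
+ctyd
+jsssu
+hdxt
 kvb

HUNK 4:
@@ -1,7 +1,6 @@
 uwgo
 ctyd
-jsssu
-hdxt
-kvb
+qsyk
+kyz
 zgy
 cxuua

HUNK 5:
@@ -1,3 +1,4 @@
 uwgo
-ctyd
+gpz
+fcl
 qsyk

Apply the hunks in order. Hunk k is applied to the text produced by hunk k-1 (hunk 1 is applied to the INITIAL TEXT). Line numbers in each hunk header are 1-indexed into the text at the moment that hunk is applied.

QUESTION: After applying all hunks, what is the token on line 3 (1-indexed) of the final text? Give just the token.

Hunk 1: at line 1 remove [uhmt,kkc] add [ejybw,oubb] -> 7 lines: uwgo aepvj ejybw oubb knjp cxuua jlg
Hunk 2: at line 2 remove [oubb,knjp] add [pwg,kvb,zgy] -> 8 lines: uwgo aepvj ejybw pwg kvb zgy cxuua jlg
Hunk 3: at line 1 remove [aepvj,ejybw,pwg] add [ctyd,jsssu,hdxt] -> 8 lines: uwgo ctyd jsssu hdxt kvb zgy cxuua jlg
Hunk 4: at line 1 remove [jsssu,hdxt,kvb] add [qsyk,kyz] -> 7 lines: uwgo ctyd qsyk kyz zgy cxuua jlg
Hunk 5: at line 1 remove [ctyd] add [gpz,fcl] -> 8 lines: uwgo gpz fcl qsyk kyz zgy cxuua jlg
Final line 3: fcl

Answer: fcl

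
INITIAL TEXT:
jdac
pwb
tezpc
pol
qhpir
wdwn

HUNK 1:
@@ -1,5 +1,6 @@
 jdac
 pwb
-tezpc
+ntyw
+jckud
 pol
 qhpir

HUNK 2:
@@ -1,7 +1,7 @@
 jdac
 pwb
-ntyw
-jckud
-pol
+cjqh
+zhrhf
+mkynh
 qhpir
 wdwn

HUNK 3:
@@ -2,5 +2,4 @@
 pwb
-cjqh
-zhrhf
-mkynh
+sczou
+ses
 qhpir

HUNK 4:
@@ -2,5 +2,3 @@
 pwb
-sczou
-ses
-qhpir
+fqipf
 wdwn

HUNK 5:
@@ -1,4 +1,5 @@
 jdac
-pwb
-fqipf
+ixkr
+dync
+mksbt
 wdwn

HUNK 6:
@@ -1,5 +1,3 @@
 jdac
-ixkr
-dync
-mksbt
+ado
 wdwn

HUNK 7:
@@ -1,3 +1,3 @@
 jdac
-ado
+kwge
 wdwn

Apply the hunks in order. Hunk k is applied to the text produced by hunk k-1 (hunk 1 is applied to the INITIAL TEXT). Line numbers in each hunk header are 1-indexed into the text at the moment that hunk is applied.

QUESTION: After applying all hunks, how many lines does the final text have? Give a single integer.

Answer: 3

Derivation:
Hunk 1: at line 1 remove [tezpc] add [ntyw,jckud] -> 7 lines: jdac pwb ntyw jckud pol qhpir wdwn
Hunk 2: at line 1 remove [ntyw,jckud,pol] add [cjqh,zhrhf,mkynh] -> 7 lines: jdac pwb cjqh zhrhf mkynh qhpir wdwn
Hunk 3: at line 2 remove [cjqh,zhrhf,mkynh] add [sczou,ses] -> 6 lines: jdac pwb sczou ses qhpir wdwn
Hunk 4: at line 2 remove [sczou,ses,qhpir] add [fqipf] -> 4 lines: jdac pwb fqipf wdwn
Hunk 5: at line 1 remove [pwb,fqipf] add [ixkr,dync,mksbt] -> 5 lines: jdac ixkr dync mksbt wdwn
Hunk 6: at line 1 remove [ixkr,dync,mksbt] add [ado] -> 3 lines: jdac ado wdwn
Hunk 7: at line 1 remove [ado] add [kwge] -> 3 lines: jdac kwge wdwn
Final line count: 3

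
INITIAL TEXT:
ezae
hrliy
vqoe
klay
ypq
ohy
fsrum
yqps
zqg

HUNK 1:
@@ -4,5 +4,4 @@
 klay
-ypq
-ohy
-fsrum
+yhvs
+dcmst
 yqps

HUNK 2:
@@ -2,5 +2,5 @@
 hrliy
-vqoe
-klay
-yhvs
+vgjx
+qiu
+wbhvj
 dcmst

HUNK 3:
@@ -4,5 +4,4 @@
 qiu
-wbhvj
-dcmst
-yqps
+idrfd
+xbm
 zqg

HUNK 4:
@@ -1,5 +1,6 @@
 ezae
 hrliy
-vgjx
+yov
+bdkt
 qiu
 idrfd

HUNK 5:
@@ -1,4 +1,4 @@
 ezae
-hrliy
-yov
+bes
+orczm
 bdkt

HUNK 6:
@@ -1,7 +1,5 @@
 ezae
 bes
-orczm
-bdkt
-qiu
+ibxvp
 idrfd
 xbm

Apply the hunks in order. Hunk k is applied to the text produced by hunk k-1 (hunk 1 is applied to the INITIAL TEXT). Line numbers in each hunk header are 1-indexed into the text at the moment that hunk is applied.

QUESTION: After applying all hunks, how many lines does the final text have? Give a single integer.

Answer: 6

Derivation:
Hunk 1: at line 4 remove [ypq,ohy,fsrum] add [yhvs,dcmst] -> 8 lines: ezae hrliy vqoe klay yhvs dcmst yqps zqg
Hunk 2: at line 2 remove [vqoe,klay,yhvs] add [vgjx,qiu,wbhvj] -> 8 lines: ezae hrliy vgjx qiu wbhvj dcmst yqps zqg
Hunk 3: at line 4 remove [wbhvj,dcmst,yqps] add [idrfd,xbm] -> 7 lines: ezae hrliy vgjx qiu idrfd xbm zqg
Hunk 4: at line 1 remove [vgjx] add [yov,bdkt] -> 8 lines: ezae hrliy yov bdkt qiu idrfd xbm zqg
Hunk 5: at line 1 remove [hrliy,yov] add [bes,orczm] -> 8 lines: ezae bes orczm bdkt qiu idrfd xbm zqg
Hunk 6: at line 1 remove [orczm,bdkt,qiu] add [ibxvp] -> 6 lines: ezae bes ibxvp idrfd xbm zqg
Final line count: 6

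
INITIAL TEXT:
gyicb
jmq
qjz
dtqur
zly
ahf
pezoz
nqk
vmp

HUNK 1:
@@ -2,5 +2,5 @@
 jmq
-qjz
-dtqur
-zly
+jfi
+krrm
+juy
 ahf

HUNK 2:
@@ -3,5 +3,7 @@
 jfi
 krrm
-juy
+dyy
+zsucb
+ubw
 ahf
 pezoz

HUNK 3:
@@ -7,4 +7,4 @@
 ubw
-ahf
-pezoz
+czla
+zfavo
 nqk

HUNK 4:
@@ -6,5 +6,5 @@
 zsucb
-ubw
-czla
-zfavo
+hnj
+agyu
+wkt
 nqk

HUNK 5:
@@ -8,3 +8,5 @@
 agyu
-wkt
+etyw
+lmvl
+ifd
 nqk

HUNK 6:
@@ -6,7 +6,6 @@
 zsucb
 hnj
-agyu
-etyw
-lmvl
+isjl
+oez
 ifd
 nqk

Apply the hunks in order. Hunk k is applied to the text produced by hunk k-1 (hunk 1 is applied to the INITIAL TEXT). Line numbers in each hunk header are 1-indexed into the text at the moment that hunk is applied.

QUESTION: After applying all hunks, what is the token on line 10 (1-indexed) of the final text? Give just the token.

Hunk 1: at line 2 remove [qjz,dtqur,zly] add [jfi,krrm,juy] -> 9 lines: gyicb jmq jfi krrm juy ahf pezoz nqk vmp
Hunk 2: at line 3 remove [juy] add [dyy,zsucb,ubw] -> 11 lines: gyicb jmq jfi krrm dyy zsucb ubw ahf pezoz nqk vmp
Hunk 3: at line 7 remove [ahf,pezoz] add [czla,zfavo] -> 11 lines: gyicb jmq jfi krrm dyy zsucb ubw czla zfavo nqk vmp
Hunk 4: at line 6 remove [ubw,czla,zfavo] add [hnj,agyu,wkt] -> 11 lines: gyicb jmq jfi krrm dyy zsucb hnj agyu wkt nqk vmp
Hunk 5: at line 8 remove [wkt] add [etyw,lmvl,ifd] -> 13 lines: gyicb jmq jfi krrm dyy zsucb hnj agyu etyw lmvl ifd nqk vmp
Hunk 6: at line 6 remove [agyu,etyw,lmvl] add [isjl,oez] -> 12 lines: gyicb jmq jfi krrm dyy zsucb hnj isjl oez ifd nqk vmp
Final line 10: ifd

Answer: ifd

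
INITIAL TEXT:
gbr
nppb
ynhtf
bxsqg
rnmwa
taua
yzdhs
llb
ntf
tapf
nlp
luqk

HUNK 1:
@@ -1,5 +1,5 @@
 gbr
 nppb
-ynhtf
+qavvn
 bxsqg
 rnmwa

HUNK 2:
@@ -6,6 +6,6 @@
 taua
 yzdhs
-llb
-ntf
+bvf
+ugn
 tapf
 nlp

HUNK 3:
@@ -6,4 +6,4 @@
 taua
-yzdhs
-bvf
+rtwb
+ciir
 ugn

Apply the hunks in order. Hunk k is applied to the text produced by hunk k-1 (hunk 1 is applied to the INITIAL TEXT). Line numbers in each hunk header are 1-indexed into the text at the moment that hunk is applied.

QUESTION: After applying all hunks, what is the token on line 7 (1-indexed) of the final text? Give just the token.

Hunk 1: at line 1 remove [ynhtf] add [qavvn] -> 12 lines: gbr nppb qavvn bxsqg rnmwa taua yzdhs llb ntf tapf nlp luqk
Hunk 2: at line 6 remove [llb,ntf] add [bvf,ugn] -> 12 lines: gbr nppb qavvn bxsqg rnmwa taua yzdhs bvf ugn tapf nlp luqk
Hunk 3: at line 6 remove [yzdhs,bvf] add [rtwb,ciir] -> 12 lines: gbr nppb qavvn bxsqg rnmwa taua rtwb ciir ugn tapf nlp luqk
Final line 7: rtwb

Answer: rtwb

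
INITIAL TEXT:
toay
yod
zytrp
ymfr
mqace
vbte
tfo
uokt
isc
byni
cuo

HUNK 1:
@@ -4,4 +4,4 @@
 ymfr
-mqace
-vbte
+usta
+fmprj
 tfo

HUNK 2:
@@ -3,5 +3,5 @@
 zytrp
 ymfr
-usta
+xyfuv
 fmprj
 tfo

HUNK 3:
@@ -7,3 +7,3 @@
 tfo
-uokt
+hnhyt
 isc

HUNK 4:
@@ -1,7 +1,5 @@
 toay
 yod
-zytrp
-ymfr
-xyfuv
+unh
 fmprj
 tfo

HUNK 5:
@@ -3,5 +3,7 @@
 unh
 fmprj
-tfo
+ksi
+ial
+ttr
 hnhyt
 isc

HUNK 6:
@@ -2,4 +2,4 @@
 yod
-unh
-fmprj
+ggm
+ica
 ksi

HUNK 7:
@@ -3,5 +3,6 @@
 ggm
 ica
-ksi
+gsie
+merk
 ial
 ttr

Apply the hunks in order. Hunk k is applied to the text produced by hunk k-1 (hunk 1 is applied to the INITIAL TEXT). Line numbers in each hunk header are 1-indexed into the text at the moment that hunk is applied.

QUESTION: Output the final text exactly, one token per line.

Answer: toay
yod
ggm
ica
gsie
merk
ial
ttr
hnhyt
isc
byni
cuo

Derivation:
Hunk 1: at line 4 remove [mqace,vbte] add [usta,fmprj] -> 11 lines: toay yod zytrp ymfr usta fmprj tfo uokt isc byni cuo
Hunk 2: at line 3 remove [usta] add [xyfuv] -> 11 lines: toay yod zytrp ymfr xyfuv fmprj tfo uokt isc byni cuo
Hunk 3: at line 7 remove [uokt] add [hnhyt] -> 11 lines: toay yod zytrp ymfr xyfuv fmprj tfo hnhyt isc byni cuo
Hunk 4: at line 1 remove [zytrp,ymfr,xyfuv] add [unh] -> 9 lines: toay yod unh fmprj tfo hnhyt isc byni cuo
Hunk 5: at line 3 remove [tfo] add [ksi,ial,ttr] -> 11 lines: toay yod unh fmprj ksi ial ttr hnhyt isc byni cuo
Hunk 6: at line 2 remove [unh,fmprj] add [ggm,ica] -> 11 lines: toay yod ggm ica ksi ial ttr hnhyt isc byni cuo
Hunk 7: at line 3 remove [ksi] add [gsie,merk] -> 12 lines: toay yod ggm ica gsie merk ial ttr hnhyt isc byni cuo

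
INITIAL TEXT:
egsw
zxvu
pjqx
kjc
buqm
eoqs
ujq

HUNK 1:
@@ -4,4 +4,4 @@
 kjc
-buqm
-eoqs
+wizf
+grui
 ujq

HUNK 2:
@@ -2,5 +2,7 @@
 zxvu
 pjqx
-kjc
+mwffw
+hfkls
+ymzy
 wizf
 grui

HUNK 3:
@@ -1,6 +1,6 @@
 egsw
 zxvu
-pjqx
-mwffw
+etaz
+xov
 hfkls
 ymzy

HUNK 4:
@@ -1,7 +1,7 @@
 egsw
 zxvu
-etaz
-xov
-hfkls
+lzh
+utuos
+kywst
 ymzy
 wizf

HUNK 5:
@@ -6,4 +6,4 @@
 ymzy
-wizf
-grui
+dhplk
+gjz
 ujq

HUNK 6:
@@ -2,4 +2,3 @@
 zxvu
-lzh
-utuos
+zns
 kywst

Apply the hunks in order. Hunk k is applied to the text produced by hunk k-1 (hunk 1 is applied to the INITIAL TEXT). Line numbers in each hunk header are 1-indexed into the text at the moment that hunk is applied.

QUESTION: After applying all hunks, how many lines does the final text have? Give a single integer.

Answer: 8

Derivation:
Hunk 1: at line 4 remove [buqm,eoqs] add [wizf,grui] -> 7 lines: egsw zxvu pjqx kjc wizf grui ujq
Hunk 2: at line 2 remove [kjc] add [mwffw,hfkls,ymzy] -> 9 lines: egsw zxvu pjqx mwffw hfkls ymzy wizf grui ujq
Hunk 3: at line 1 remove [pjqx,mwffw] add [etaz,xov] -> 9 lines: egsw zxvu etaz xov hfkls ymzy wizf grui ujq
Hunk 4: at line 1 remove [etaz,xov,hfkls] add [lzh,utuos,kywst] -> 9 lines: egsw zxvu lzh utuos kywst ymzy wizf grui ujq
Hunk 5: at line 6 remove [wizf,grui] add [dhplk,gjz] -> 9 lines: egsw zxvu lzh utuos kywst ymzy dhplk gjz ujq
Hunk 6: at line 2 remove [lzh,utuos] add [zns] -> 8 lines: egsw zxvu zns kywst ymzy dhplk gjz ujq
Final line count: 8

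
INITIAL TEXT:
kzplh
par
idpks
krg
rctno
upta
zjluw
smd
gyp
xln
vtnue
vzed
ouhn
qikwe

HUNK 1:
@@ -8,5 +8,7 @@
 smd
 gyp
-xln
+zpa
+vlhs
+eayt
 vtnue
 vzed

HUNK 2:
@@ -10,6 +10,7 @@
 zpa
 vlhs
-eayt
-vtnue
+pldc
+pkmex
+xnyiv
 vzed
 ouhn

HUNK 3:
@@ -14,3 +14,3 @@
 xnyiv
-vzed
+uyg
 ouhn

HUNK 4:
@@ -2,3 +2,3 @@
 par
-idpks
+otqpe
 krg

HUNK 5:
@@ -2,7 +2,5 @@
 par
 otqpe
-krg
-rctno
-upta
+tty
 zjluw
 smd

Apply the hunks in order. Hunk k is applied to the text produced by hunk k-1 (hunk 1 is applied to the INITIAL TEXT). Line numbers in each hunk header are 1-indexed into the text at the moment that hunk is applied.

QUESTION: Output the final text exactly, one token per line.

Answer: kzplh
par
otqpe
tty
zjluw
smd
gyp
zpa
vlhs
pldc
pkmex
xnyiv
uyg
ouhn
qikwe

Derivation:
Hunk 1: at line 8 remove [xln] add [zpa,vlhs,eayt] -> 16 lines: kzplh par idpks krg rctno upta zjluw smd gyp zpa vlhs eayt vtnue vzed ouhn qikwe
Hunk 2: at line 10 remove [eayt,vtnue] add [pldc,pkmex,xnyiv] -> 17 lines: kzplh par idpks krg rctno upta zjluw smd gyp zpa vlhs pldc pkmex xnyiv vzed ouhn qikwe
Hunk 3: at line 14 remove [vzed] add [uyg] -> 17 lines: kzplh par idpks krg rctno upta zjluw smd gyp zpa vlhs pldc pkmex xnyiv uyg ouhn qikwe
Hunk 4: at line 2 remove [idpks] add [otqpe] -> 17 lines: kzplh par otqpe krg rctno upta zjluw smd gyp zpa vlhs pldc pkmex xnyiv uyg ouhn qikwe
Hunk 5: at line 2 remove [krg,rctno,upta] add [tty] -> 15 lines: kzplh par otqpe tty zjluw smd gyp zpa vlhs pldc pkmex xnyiv uyg ouhn qikwe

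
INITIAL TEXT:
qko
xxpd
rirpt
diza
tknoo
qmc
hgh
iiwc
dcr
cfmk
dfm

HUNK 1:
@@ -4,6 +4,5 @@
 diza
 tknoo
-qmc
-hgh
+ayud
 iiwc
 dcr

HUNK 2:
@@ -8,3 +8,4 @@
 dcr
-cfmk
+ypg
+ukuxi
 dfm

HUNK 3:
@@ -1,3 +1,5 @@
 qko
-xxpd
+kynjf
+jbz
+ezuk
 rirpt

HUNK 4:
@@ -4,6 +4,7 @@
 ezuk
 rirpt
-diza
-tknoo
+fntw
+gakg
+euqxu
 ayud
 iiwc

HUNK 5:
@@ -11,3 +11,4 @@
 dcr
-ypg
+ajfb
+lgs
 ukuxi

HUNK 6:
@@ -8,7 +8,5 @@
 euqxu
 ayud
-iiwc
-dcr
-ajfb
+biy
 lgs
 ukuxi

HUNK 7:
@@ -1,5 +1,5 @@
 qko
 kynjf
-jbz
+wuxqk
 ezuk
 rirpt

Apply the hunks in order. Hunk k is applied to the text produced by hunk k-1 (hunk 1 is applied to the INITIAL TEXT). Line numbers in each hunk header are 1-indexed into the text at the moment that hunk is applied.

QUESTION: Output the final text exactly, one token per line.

Answer: qko
kynjf
wuxqk
ezuk
rirpt
fntw
gakg
euqxu
ayud
biy
lgs
ukuxi
dfm

Derivation:
Hunk 1: at line 4 remove [qmc,hgh] add [ayud] -> 10 lines: qko xxpd rirpt diza tknoo ayud iiwc dcr cfmk dfm
Hunk 2: at line 8 remove [cfmk] add [ypg,ukuxi] -> 11 lines: qko xxpd rirpt diza tknoo ayud iiwc dcr ypg ukuxi dfm
Hunk 3: at line 1 remove [xxpd] add [kynjf,jbz,ezuk] -> 13 lines: qko kynjf jbz ezuk rirpt diza tknoo ayud iiwc dcr ypg ukuxi dfm
Hunk 4: at line 4 remove [diza,tknoo] add [fntw,gakg,euqxu] -> 14 lines: qko kynjf jbz ezuk rirpt fntw gakg euqxu ayud iiwc dcr ypg ukuxi dfm
Hunk 5: at line 11 remove [ypg] add [ajfb,lgs] -> 15 lines: qko kynjf jbz ezuk rirpt fntw gakg euqxu ayud iiwc dcr ajfb lgs ukuxi dfm
Hunk 6: at line 8 remove [iiwc,dcr,ajfb] add [biy] -> 13 lines: qko kynjf jbz ezuk rirpt fntw gakg euqxu ayud biy lgs ukuxi dfm
Hunk 7: at line 1 remove [jbz] add [wuxqk] -> 13 lines: qko kynjf wuxqk ezuk rirpt fntw gakg euqxu ayud biy lgs ukuxi dfm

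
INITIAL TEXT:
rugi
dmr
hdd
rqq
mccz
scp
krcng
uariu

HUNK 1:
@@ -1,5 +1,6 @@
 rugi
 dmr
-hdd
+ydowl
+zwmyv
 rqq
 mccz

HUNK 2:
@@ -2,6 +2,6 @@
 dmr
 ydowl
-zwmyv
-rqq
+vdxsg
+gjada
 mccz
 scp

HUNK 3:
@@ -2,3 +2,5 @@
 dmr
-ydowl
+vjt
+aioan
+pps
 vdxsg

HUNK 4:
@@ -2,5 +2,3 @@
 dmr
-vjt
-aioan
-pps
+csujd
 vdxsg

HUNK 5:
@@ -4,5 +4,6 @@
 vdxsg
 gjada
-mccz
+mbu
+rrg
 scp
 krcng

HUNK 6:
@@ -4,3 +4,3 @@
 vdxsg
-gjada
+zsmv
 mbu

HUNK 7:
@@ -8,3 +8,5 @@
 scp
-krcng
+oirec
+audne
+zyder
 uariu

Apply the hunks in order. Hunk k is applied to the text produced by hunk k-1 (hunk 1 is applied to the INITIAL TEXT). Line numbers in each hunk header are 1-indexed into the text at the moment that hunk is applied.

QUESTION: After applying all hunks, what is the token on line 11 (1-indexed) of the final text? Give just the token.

Hunk 1: at line 1 remove [hdd] add [ydowl,zwmyv] -> 9 lines: rugi dmr ydowl zwmyv rqq mccz scp krcng uariu
Hunk 2: at line 2 remove [zwmyv,rqq] add [vdxsg,gjada] -> 9 lines: rugi dmr ydowl vdxsg gjada mccz scp krcng uariu
Hunk 3: at line 2 remove [ydowl] add [vjt,aioan,pps] -> 11 lines: rugi dmr vjt aioan pps vdxsg gjada mccz scp krcng uariu
Hunk 4: at line 2 remove [vjt,aioan,pps] add [csujd] -> 9 lines: rugi dmr csujd vdxsg gjada mccz scp krcng uariu
Hunk 5: at line 4 remove [mccz] add [mbu,rrg] -> 10 lines: rugi dmr csujd vdxsg gjada mbu rrg scp krcng uariu
Hunk 6: at line 4 remove [gjada] add [zsmv] -> 10 lines: rugi dmr csujd vdxsg zsmv mbu rrg scp krcng uariu
Hunk 7: at line 8 remove [krcng] add [oirec,audne,zyder] -> 12 lines: rugi dmr csujd vdxsg zsmv mbu rrg scp oirec audne zyder uariu
Final line 11: zyder

Answer: zyder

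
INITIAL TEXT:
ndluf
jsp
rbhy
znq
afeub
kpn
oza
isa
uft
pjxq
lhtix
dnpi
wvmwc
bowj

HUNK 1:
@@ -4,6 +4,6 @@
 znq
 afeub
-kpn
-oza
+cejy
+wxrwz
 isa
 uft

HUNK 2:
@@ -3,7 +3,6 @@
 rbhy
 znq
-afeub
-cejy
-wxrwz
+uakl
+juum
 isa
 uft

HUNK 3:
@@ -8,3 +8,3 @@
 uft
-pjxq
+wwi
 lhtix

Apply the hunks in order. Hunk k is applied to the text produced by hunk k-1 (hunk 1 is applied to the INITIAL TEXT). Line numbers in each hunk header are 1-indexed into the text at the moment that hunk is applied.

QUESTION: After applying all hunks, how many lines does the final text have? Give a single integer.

Hunk 1: at line 4 remove [kpn,oza] add [cejy,wxrwz] -> 14 lines: ndluf jsp rbhy znq afeub cejy wxrwz isa uft pjxq lhtix dnpi wvmwc bowj
Hunk 2: at line 3 remove [afeub,cejy,wxrwz] add [uakl,juum] -> 13 lines: ndluf jsp rbhy znq uakl juum isa uft pjxq lhtix dnpi wvmwc bowj
Hunk 3: at line 8 remove [pjxq] add [wwi] -> 13 lines: ndluf jsp rbhy znq uakl juum isa uft wwi lhtix dnpi wvmwc bowj
Final line count: 13

Answer: 13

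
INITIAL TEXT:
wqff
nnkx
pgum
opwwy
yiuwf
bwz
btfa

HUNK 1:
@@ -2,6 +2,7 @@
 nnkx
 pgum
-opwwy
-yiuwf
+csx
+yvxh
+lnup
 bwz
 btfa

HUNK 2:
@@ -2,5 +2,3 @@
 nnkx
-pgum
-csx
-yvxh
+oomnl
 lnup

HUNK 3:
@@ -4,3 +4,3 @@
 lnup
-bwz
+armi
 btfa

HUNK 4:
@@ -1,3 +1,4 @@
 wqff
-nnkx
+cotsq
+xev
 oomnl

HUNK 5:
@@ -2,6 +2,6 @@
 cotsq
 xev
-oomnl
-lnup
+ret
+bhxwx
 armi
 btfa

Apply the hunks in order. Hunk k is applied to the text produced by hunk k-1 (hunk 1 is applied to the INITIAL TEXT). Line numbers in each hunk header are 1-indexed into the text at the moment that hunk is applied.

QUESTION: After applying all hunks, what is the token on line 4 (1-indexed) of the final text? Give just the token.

Answer: ret

Derivation:
Hunk 1: at line 2 remove [opwwy,yiuwf] add [csx,yvxh,lnup] -> 8 lines: wqff nnkx pgum csx yvxh lnup bwz btfa
Hunk 2: at line 2 remove [pgum,csx,yvxh] add [oomnl] -> 6 lines: wqff nnkx oomnl lnup bwz btfa
Hunk 3: at line 4 remove [bwz] add [armi] -> 6 lines: wqff nnkx oomnl lnup armi btfa
Hunk 4: at line 1 remove [nnkx] add [cotsq,xev] -> 7 lines: wqff cotsq xev oomnl lnup armi btfa
Hunk 5: at line 2 remove [oomnl,lnup] add [ret,bhxwx] -> 7 lines: wqff cotsq xev ret bhxwx armi btfa
Final line 4: ret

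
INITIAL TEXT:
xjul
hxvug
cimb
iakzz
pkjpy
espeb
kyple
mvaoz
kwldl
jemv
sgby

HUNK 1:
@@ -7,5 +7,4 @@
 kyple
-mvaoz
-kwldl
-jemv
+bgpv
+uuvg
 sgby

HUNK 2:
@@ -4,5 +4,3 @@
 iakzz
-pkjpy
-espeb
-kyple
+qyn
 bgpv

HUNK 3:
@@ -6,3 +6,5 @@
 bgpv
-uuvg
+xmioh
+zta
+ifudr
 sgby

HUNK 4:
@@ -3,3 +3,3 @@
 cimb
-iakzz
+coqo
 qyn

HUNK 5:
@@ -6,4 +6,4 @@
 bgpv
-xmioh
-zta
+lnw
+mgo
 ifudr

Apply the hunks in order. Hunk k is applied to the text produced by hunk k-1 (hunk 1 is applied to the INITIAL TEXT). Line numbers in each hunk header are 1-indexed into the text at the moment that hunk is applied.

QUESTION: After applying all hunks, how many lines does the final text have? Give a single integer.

Answer: 10

Derivation:
Hunk 1: at line 7 remove [mvaoz,kwldl,jemv] add [bgpv,uuvg] -> 10 lines: xjul hxvug cimb iakzz pkjpy espeb kyple bgpv uuvg sgby
Hunk 2: at line 4 remove [pkjpy,espeb,kyple] add [qyn] -> 8 lines: xjul hxvug cimb iakzz qyn bgpv uuvg sgby
Hunk 3: at line 6 remove [uuvg] add [xmioh,zta,ifudr] -> 10 lines: xjul hxvug cimb iakzz qyn bgpv xmioh zta ifudr sgby
Hunk 4: at line 3 remove [iakzz] add [coqo] -> 10 lines: xjul hxvug cimb coqo qyn bgpv xmioh zta ifudr sgby
Hunk 5: at line 6 remove [xmioh,zta] add [lnw,mgo] -> 10 lines: xjul hxvug cimb coqo qyn bgpv lnw mgo ifudr sgby
Final line count: 10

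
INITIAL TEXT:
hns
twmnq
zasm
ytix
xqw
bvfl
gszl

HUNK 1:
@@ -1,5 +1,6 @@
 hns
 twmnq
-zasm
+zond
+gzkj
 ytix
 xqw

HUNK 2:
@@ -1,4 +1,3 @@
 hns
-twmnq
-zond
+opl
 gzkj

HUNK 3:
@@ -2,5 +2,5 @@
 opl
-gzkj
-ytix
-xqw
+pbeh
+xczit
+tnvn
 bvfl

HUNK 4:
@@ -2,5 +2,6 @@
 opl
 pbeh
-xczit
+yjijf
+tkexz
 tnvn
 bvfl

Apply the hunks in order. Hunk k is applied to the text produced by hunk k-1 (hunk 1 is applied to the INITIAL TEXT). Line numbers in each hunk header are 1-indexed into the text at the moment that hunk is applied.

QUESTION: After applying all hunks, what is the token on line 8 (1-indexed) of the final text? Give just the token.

Hunk 1: at line 1 remove [zasm] add [zond,gzkj] -> 8 lines: hns twmnq zond gzkj ytix xqw bvfl gszl
Hunk 2: at line 1 remove [twmnq,zond] add [opl] -> 7 lines: hns opl gzkj ytix xqw bvfl gszl
Hunk 3: at line 2 remove [gzkj,ytix,xqw] add [pbeh,xczit,tnvn] -> 7 lines: hns opl pbeh xczit tnvn bvfl gszl
Hunk 4: at line 2 remove [xczit] add [yjijf,tkexz] -> 8 lines: hns opl pbeh yjijf tkexz tnvn bvfl gszl
Final line 8: gszl

Answer: gszl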